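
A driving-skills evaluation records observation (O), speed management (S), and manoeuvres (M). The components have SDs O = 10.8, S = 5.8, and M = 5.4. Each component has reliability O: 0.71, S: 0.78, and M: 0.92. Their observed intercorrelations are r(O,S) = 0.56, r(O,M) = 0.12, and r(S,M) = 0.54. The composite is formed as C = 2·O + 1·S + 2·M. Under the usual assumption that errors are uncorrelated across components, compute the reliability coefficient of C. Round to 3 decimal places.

0.827

Var(C) = 2²·10.8² + 5.8² + 2²·5.4² + 2·[2·10.8·5.8·0.56 + 4·10.8·5.4·0.12 + 2·5.8·5.4·0.54] = 616.84 + 263.952 = 880.792.
With uncorrelated errors the cross-covariances are all true-score covariance, so they carry over unchanged; only the diagonal terms shrink to ρᵢσᵢ².
True-score variance = [2²·10.8²·0.71 + 5.8²·0.78 + 2²·5.4²·0.92] + 263.952 = 464.806 + 263.952 = 728.758.
Reliability = 728.758 / 880.792 = 0.827.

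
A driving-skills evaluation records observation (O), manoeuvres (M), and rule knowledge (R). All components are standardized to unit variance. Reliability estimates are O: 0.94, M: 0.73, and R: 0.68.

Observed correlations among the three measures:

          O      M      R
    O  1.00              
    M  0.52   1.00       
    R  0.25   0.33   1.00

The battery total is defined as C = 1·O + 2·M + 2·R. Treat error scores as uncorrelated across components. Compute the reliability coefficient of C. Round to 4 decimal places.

Var(C) = 1 + 2² + 2² + 2·[2·0.52 + 2·0.25 + 4·0.33] = 9 + 5.72 = 14.72.
Under uncorrelated errors the observed covariances equal the true-score covariances, so only the own-variance terms attenuate.
True-score variance = [0.94 + 2²·0.73 + 2²·0.68] + 5.72 = 6.58 + 5.72 = 12.3.
Reliability = 12.3 / 14.72 = 0.8356.

0.8356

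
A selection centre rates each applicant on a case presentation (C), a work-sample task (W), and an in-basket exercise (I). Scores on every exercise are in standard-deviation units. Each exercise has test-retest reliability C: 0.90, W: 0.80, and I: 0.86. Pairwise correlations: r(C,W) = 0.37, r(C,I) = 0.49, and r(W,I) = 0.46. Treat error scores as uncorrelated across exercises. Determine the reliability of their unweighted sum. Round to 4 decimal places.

0.9220

Var(C+W+I) = 3 + 2·[0.37 + 0.49 + 0.46] = 3 + 2.64 = 5.64.
With uncorrelated errors the cross-covariances are all true-score covariance, so they carry over unchanged; only the diagonal terms shrink to ρᵢσᵢ².
True-score variance = [0.90 + 0.80 + 0.86] + 2.64 = 2.56 + 2.64 = 5.2.
Reliability = 5.2 / 5.64 = 0.9220.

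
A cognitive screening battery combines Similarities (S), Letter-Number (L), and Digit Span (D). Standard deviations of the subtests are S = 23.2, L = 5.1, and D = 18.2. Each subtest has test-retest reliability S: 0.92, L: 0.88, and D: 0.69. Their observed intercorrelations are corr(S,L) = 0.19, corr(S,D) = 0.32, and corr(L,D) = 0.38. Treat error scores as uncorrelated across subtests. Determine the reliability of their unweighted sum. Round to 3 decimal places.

Var(S+L+D) = 23.2² + 5.1² + 18.2² + 2·[23.2·5.1·0.19 + 23.2·18.2·0.32 + 5.1·18.2·0.38] = 895.49 + 385.738 = 1281.23.
With uncorrelated errors the cross-covariances are all true-score covariance, so they carry over unchanged; only the diagonal terms shrink to ρᵢσᵢ².
True-score variance = [23.2²·0.92 + 5.1²·0.88 + 18.2²·0.69] + 385.738 = 746.625 + 385.738 = 1132.36.
Reliability = 1132.36 / 1281.23 = 0.884.

0.884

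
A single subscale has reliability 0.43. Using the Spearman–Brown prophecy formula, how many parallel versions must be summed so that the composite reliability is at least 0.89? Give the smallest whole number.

11

k ≥ ρ*(1−ρ₁)/(ρ₁(1−ρ*)) = 0.89·0.57 / (0.43·0.11) = 10.725.
Smallest integer k = 11.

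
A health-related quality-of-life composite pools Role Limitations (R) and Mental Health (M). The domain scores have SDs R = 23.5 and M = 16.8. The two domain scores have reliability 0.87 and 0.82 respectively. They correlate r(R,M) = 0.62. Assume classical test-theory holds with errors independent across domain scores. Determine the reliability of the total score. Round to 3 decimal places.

0.907

Var(R+M) = 23.5² + 16.8² + 2·[23.5·16.8·0.62] = 834.49 + 489.552 = 1324.04.
Because errors are independent across components, Cov(Tᵢ,Tⱼ) = Cov(Xᵢ,Xⱼ); the off-diagonal part of the true-score variance is the same as above.
True-score variance = [23.5²·0.87 + 16.8²·0.82] + 489.552 = 711.894 + 489.552 = 1201.45.
Reliability = 1201.45 / 1324.04 = 0.907.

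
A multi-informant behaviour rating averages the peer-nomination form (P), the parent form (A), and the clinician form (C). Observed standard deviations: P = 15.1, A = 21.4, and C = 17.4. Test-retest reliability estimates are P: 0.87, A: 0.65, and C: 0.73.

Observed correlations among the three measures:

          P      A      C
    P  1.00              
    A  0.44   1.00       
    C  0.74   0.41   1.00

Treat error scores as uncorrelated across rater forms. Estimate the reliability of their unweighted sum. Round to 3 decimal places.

0.862

Var(P+A+C) = 15.1² + 21.4² + 17.4² + 2·[15.1·21.4·0.44 + 15.1·17.4·0.74 + 21.4·17.4·0.41] = 988.73 + 978.554 = 1967.28.
Because errors are independent across components, Cov(Tᵢ,Tⱼ) = Cov(Xᵢ,Xⱼ); the off-diagonal part of the true-score variance is the same as above.
True-score variance = [15.1²·0.87 + 21.4²·0.65 + 17.4²·0.73] + 978.554 = 717.057 + 978.554 = 1695.61.
Reliability = 1695.61 / 1967.28 = 0.862.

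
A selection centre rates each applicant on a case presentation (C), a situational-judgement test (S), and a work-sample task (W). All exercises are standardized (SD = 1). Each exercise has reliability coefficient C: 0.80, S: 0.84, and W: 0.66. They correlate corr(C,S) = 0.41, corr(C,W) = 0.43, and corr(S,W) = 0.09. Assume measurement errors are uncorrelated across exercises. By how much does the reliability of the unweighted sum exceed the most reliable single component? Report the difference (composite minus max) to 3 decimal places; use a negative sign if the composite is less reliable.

Var(sum) = 3 + 1.86 = 4.86; true-score variance = 2.3 + 1.86 = 4.16; composite reliability = 0.8560.
Max component reliability = 0.8400.
Difference = 0.8560 − 0.8400 = 0.016.

0.016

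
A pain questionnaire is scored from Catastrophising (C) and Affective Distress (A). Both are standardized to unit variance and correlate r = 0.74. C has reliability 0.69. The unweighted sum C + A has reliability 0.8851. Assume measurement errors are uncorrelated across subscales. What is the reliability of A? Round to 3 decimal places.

Var(C+A) = 2 + 2·0.74 = 3.480.
True-score variance = ρ_C + ρ_A + 2·0.74, so 0.8851 = (0.69 + ρ_A + 1.48) / 3.480.
ρ_A = 0.8851·3.480 − 0.69 − 1.48 = 0.910.

0.910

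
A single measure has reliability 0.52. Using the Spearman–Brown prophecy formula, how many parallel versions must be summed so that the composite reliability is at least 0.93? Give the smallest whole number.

k ≥ ρ*(1−ρ₁)/(ρ₁(1−ρ*)) = 0.93·0.48 / (0.52·0.07) = 12.264.
Smallest integer k = 13.

13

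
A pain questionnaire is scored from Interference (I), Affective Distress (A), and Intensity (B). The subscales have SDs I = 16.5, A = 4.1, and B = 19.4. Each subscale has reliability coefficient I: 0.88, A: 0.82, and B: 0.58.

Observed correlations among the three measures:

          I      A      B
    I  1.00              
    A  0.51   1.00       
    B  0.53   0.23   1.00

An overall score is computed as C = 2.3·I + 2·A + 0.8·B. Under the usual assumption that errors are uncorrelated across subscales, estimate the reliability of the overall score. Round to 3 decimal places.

0.896

Var(C) = 2.3²·16.5² + 2²·4.1² + 0.8²·19.4² + 2·[4.6·16.5·4.1·0.51 + 1.84·16.5·19.4·0.53 + 1.6·4.1·19.4·0.23] = 1748.31 + 1000.28 = 2748.59.
Under uncorrelated errors the observed covariances equal the true-score covariances, so only the own-variance terms attenuate.
True-score variance = [2.3²·16.5²·0.88 + 2²·4.1²·0.82 + 0.8²·19.4²·0.58] + 1000.28 = 1462.22 + 1000.28 = 2462.5.
Reliability = 2462.5 / 2748.59 = 0.896.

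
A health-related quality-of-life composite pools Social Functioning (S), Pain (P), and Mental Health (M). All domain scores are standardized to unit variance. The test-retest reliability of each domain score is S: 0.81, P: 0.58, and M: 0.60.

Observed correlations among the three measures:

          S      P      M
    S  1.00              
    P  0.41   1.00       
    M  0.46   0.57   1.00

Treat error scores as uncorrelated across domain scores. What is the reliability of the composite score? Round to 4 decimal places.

Var(S+P+M) = 3 + 2·[0.41 + 0.46 + 0.57] = 3 + 2.88 = 5.88.
Because errors are independent across components, Cov(Tᵢ,Tⱼ) = Cov(Xᵢ,Xⱼ); the off-diagonal part of the true-score variance is the same as above.
True-score variance = [0.81 + 0.58 + 0.60] + 2.88 = 1.99 + 2.88 = 4.87.
Reliability = 4.87 / 5.88 = 0.8282.

0.8282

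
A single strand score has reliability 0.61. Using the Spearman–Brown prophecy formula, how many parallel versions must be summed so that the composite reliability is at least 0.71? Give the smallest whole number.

2

k ≥ ρ*(1−ρ₁)/(ρ₁(1−ρ*)) = 0.71·0.39 / (0.61·0.29) = 1.565.
Smallest integer k = 2.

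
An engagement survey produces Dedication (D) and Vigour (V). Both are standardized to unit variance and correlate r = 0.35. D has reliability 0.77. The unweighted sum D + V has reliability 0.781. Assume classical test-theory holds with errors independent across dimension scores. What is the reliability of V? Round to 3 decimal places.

0.639

Var(D+V) = 2 + 2·0.35 = 2.700.
True-score variance = ρ_D + ρ_V + 2·0.35, so 0.781 = (0.77 + ρ_V + 0.70) / 2.700.
ρ_V = 0.781·2.700 − 0.77 − 0.70 = 0.639.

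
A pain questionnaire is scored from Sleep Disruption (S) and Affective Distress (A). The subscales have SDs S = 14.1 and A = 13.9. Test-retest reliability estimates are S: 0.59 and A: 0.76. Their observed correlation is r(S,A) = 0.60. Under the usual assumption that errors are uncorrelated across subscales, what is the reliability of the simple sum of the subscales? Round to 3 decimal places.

Var(S+A) = 14.1² + 13.9² + 2·[14.1·13.9·0.60] = 392.02 + 235.188 = 627.208.
Under uncorrelated errors the observed covariances equal the true-score covariances, so only the own-variance terms attenuate.
True-score variance = [14.1²·0.59 + 13.9²·0.76] + 235.188 = 264.138 + 235.188 = 499.326.
Reliability = 499.326 / 627.208 = 0.796.

0.796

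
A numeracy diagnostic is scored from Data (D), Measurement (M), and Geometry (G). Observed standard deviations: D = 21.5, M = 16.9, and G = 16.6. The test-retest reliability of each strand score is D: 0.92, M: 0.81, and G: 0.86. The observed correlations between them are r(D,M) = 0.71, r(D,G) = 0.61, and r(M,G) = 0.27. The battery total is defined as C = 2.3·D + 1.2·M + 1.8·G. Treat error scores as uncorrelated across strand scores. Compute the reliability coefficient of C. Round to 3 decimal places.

0.945

Var(C) = 2.3²·21.5² + 1.2²·16.9² + 1.8²·16.6² + 2·[2.76·21.5·16.9·0.71 + 4.14·21.5·16.6·0.61 + 2.16·16.9·16.6·0.27] = 3749.4 + 3553.89 = 7303.29.
Under uncorrelated errors the observed covariances equal the true-score covariances, so only the own-variance terms attenuate.
True-score variance = [2.3²·21.5²·0.92 + 1.2²·16.9²·0.81 + 1.8²·16.6²·0.86] + 3553.89 = 3350.63 + 3553.89 = 6904.53.
Reliability = 6904.53 / 7303.29 = 0.945.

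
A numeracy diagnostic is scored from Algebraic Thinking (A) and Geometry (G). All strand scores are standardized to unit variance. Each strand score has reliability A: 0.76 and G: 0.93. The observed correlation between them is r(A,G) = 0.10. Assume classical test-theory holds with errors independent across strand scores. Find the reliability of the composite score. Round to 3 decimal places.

0.859

Var(A+G) = 2 + 2·[0.10] = 2 + 0.2 = 2.2.
Because errors are independent across components, Cov(Tᵢ,Tⱼ) = Cov(Xᵢ,Xⱼ); the off-diagonal part of the true-score variance is the same as above.
True-score variance = [0.76 + 0.93] + 0.2 = 1.69 + 0.2 = 1.89.
Reliability = 1.89 / 2.2 = 0.859.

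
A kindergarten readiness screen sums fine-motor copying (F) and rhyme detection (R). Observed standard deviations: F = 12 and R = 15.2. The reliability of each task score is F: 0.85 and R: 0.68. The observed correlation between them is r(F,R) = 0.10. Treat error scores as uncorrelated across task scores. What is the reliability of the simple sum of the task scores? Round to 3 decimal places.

0.768

Var(F+R) = 12² + 15.2² + 2·[12·15.2·0.10] = 375.04 + 36.48 = 411.52.
Because errors are independent across components, Cov(Tᵢ,Tⱼ) = Cov(Xᵢ,Xⱼ); the off-diagonal part of the true-score variance is the same as above.
True-score variance = [12²·0.85 + 15.2²·0.68] + 36.48 = 279.507 + 36.48 = 315.987.
Reliability = 315.987 / 411.52 = 0.768.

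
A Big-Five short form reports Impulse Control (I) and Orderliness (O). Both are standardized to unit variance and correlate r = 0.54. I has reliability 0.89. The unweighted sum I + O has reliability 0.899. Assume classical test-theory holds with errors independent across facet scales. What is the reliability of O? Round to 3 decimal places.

0.799

Var(I+O) = 2 + 2·0.54 = 3.080.
True-score variance = ρ_I + ρ_O + 2·0.54, so 0.899 = (0.89 + ρ_O + 1.08) / 3.080.
ρ_O = 0.899·3.080 − 0.89 − 1.08 = 0.799.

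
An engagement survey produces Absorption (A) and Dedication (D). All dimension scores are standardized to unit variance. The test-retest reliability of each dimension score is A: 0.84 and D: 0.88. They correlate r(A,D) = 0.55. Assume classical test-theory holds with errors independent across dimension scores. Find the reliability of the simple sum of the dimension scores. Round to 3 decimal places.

Var(A+D) = 2 + 2·[0.55] = 2 + 1.1 = 3.1.
Under uncorrelated errors the observed covariances equal the true-score covariances, so only the own-variance terms attenuate.
True-score variance = [0.84 + 0.88] + 1.1 = 1.72 + 1.1 = 2.82.
Reliability = 2.82 / 3.1 = 0.910.

0.910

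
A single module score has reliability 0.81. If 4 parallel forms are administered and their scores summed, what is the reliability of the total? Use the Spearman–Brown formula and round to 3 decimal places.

ρ_k = kρ / (1 + (k−1)ρ) = 4·0.81 / (1 + 3·0.81) = 3.240 / 3.430 = 0.945.

0.945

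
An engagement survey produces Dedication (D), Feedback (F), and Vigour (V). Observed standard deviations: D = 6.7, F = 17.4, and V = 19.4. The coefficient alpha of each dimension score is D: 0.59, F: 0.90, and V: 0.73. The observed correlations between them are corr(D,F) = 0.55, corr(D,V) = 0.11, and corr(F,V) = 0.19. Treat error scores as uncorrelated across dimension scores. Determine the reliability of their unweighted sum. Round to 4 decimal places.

Var(D+F+V) = 6.7² + 17.4² + 19.4² + 2·[6.7·17.4·0.55 + 6.7·19.4·0.11 + 17.4·19.4·0.19] = 724.01 + 285.106 = 1009.12.
With uncorrelated errors the cross-covariances are all true-score covariance, so they carry over unchanged; only the diagonal terms shrink to ρᵢσᵢ².
True-score variance = [6.7²·0.59 + 17.4²·0.90 + 19.4²·0.73] + 285.106 = 573.712 + 285.106 = 858.818.
Reliability = 858.818 / 1009.12 = 0.8511.

0.8511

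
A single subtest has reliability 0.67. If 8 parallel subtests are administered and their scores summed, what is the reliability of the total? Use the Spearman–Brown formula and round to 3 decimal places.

ρ_k = kρ / (1 + (k−1)ρ) = 8·0.67 / (1 + 7·0.67) = 5.360 / 5.690 = 0.942.

0.942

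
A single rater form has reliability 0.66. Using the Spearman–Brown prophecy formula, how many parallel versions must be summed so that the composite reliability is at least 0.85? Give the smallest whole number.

k ≥ ρ*(1−ρ₁)/(ρ₁(1−ρ*)) = 0.85·0.34 / (0.66·0.15) = 2.919.
Smallest integer k = 3.

3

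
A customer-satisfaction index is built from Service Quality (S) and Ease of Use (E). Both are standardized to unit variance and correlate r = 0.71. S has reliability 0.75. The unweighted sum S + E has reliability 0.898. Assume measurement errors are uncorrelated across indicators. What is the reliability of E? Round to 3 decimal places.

Var(S+E) = 2 + 2·0.71 = 3.420.
True-score variance = ρ_S + ρ_E + 2·0.71, so 0.898 = (0.75 + ρ_E + 1.42) / 3.420.
ρ_E = 0.898·3.420 − 0.75 − 1.42 = 0.901.

0.901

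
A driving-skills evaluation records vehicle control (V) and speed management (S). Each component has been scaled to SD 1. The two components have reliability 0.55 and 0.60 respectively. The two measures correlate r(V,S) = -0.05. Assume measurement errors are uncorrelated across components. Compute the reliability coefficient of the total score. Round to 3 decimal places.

Var(V+S) = 2 + 2·[(-0.05)] = 2 − 0.1 = 1.9.
With uncorrelated errors the cross-covariances are all true-score covariance, so they carry over unchanged; only the diagonal terms shrink to ρᵢσᵢ².
True-score variance = [0.55 + 0.60] − 0.1 = 1.15 − 0.1 = 1.05.
Reliability = 1.05 / 1.9 = 0.553.

0.553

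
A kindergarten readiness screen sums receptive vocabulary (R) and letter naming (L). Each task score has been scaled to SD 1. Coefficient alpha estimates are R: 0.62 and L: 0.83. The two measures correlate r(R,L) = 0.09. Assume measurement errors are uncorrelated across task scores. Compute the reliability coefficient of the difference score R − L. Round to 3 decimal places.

0.698

Var(R−L) = 1 + 1 − 2·0.09 = 2 − 0.18 = 1.82.
Under uncorrelated errors the observed covariances equal the true-score covariances, so only the own-variance terms attenuate.
True-score variance = [0.62 + 0.83] − 0.18 = 1.45 − 0.18 = 1.27.
Reliability = 1.27 / 1.82 = 0.698.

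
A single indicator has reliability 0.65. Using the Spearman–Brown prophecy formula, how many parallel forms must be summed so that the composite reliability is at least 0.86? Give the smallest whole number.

k ≥ ρ*(1−ρ₁)/(ρ₁(1−ρ*)) = 0.86·0.35 / (0.65·0.14) = 3.308.
Smallest integer k = 4.

4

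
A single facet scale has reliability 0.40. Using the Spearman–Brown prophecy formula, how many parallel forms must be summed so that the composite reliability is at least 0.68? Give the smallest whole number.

k ≥ ρ*(1−ρ₁)/(ρ₁(1−ρ*)) = 0.68·0.60 / (0.40·0.32) = 3.188.
Smallest integer k = 4.

4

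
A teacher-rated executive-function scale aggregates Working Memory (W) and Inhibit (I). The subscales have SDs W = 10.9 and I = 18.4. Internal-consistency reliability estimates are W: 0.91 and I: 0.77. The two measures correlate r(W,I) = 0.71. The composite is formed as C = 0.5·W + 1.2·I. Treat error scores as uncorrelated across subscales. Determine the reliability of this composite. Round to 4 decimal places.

Var(C) = 0.5²·10.9² + 1.2²·18.4² + 2·[0.6·10.9·18.4·0.71] = 517.229 + 170.877 = 688.106.
Under uncorrelated errors the observed covariances equal the true-score covariances, so only the own-variance terms attenuate.
True-score variance = [0.5²·10.9²·0.91 + 1.2²·18.4²·0.77] + 170.877 = 402.425 + 170.877 = 573.302.
Reliability = 573.302 / 688.106 = 0.8332.

0.8332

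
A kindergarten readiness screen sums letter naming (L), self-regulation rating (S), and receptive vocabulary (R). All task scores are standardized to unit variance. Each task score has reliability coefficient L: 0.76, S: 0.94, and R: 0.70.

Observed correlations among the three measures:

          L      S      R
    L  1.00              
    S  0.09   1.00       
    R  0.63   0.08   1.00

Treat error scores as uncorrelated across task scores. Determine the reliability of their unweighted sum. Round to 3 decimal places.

0.870

Var(L+S+R) = 3 + 2·[0.09 + 0.63 + 0.08] = 3 + 1.6 = 4.6.
Because errors are independent across components, Cov(Tᵢ,Tⱼ) = Cov(Xᵢ,Xⱼ); the off-diagonal part of the true-score variance is the same as above.
True-score variance = [0.76 + 0.94 + 0.70] + 1.6 = 2.4 + 1.6 = 4.
Reliability = 4 / 4.6 = 0.870.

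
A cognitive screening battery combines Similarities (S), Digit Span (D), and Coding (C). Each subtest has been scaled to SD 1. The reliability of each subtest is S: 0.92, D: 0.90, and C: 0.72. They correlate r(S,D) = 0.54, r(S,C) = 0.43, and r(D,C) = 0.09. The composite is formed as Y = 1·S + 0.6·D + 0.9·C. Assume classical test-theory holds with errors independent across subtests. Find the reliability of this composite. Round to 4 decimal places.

Var(Y) = 1 + 0.6² + 0.9² + 2·[0.6·0.54 + 0.9·0.43 + 0.54·0.09] = 2.17 + 1.5192 = 3.6892.
Under uncorrelated errors the observed covariances equal the true-score covariances, so only the own-variance terms attenuate.
True-score variance = [0.92 + 0.6²·0.90 + 0.9²·0.72] + 1.5192 = 1.8272 + 1.5192 = 3.3464.
Reliability = 3.3464 / 3.6892 = 0.9071.

0.9071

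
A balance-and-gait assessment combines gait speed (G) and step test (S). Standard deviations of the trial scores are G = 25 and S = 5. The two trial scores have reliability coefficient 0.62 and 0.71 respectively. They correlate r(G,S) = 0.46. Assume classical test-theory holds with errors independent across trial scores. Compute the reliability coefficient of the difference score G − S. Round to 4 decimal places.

0.5425

Var(G−S) = 25² + 5² − 2·25·5·0.46 = 650 − 115 = 535.
Because errors are independent across components, Cov(Tᵢ,Tⱼ) = Cov(Xᵢ,Xⱼ); the off-diagonal part of the true-score variance is the same as above.
True-score variance = [25²·0.62 + 5²·0.71] − 115 = 405.25 − 115 = 290.25.
Reliability = 290.25 / 535 = 0.5425.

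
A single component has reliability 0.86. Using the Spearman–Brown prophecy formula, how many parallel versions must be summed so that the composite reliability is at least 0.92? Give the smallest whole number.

k ≥ ρ*(1−ρ₁)/(ρ₁(1−ρ*)) = 0.92·0.14 / (0.86·0.08) = 1.872.
Smallest integer k = 2.

2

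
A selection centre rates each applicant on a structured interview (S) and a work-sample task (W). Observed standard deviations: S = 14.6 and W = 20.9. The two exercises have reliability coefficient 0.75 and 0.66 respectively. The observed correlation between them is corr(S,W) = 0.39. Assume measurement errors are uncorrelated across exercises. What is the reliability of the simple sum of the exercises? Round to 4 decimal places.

0.7727

Var(S+W) = 14.6² + 20.9² + 2·[14.6·20.9·0.39] = 649.97 + 238.009 = 887.979.
With uncorrelated errors the cross-covariances are all true-score covariance, so they carry over unchanged; only the diagonal terms shrink to ρᵢσᵢ².
True-score variance = [14.6²·0.75 + 20.9²·0.66] + 238.009 = 448.165 + 238.009 = 686.174.
Reliability = 686.174 / 887.979 = 0.7727.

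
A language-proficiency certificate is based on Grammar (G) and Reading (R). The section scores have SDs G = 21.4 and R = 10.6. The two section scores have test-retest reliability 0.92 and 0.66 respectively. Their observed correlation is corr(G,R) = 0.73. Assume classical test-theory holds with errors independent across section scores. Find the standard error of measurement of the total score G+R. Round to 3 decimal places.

8.651

Var(total) = 570.32 + 331.186 = 901.506.
True-score variance = 495.481 + 331.186 = 826.667, so reliability = 0.9170.
Error variance = 901.506 − 826.667 = 74.8392; SEM = √74.8392 = 8.651.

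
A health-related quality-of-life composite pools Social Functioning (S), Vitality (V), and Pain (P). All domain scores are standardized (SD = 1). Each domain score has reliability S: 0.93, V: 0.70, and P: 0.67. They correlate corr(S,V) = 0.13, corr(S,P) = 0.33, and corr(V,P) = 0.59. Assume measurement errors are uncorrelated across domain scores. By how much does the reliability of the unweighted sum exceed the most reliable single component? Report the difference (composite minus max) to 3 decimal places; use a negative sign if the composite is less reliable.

-0.067

Var(sum) = 3 + 2.1 = 5.1; true-score variance = 2.3 + 2.1 = 4.4; composite reliability = 0.8627.
Max component reliability = 0.9300.
Difference = 0.8627 − 0.9300 = -0.067.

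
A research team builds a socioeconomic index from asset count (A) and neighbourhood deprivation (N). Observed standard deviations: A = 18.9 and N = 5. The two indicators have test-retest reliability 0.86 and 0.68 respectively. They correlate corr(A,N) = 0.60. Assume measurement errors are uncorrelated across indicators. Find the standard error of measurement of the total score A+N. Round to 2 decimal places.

Var(total) = 382.21 + 113.4 = 495.61.
True-score variance = 324.201 + 113.4 = 437.601, so reliability = 0.8830.
Error variance = 495.61 − 437.601 = 58.0094; SEM = √58.0094 = 7.62.

7.62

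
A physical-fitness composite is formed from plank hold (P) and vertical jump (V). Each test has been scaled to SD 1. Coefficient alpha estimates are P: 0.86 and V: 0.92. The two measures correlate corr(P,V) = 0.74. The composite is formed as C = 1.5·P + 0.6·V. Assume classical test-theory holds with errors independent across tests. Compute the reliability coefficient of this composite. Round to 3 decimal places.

Var(C) = 1.5² + 0.6² + 2·[0.9·0.74] = 2.61 + 1.332 = 3.942.
Under uncorrelated errors the observed covariances equal the true-score covariances, so only the own-variance terms attenuate.
True-score variance = [1.5²·0.86 + 0.6²·0.92] + 1.332 = 2.2662 + 1.332 = 3.5982.
Reliability = 3.5982 / 3.942 = 0.913.

0.913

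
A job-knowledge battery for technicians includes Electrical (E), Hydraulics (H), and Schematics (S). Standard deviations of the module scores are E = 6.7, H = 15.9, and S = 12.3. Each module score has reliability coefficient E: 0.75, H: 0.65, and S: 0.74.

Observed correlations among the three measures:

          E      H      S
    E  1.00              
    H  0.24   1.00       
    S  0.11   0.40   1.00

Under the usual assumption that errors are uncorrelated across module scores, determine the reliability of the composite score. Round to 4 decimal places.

Var(E+H+S) = 6.7² + 15.9² + 12.3² + 2·[6.7·15.9·0.24 + 6.7·12.3·0.11 + 15.9·12.3·0.40] = 448.99 + 225.721 = 674.711.
Because errors are independent across components, Cov(Tᵢ,Tⱼ) = Cov(Xᵢ,Xⱼ); the off-diagonal part of the true-score variance is the same as above.
True-score variance = [6.7²·0.75 + 15.9²·0.65 + 12.3²·0.74] + 225.721 = 309.949 + 225.721 = 535.669.
Reliability = 535.669 / 674.711 = 0.7939.

0.7939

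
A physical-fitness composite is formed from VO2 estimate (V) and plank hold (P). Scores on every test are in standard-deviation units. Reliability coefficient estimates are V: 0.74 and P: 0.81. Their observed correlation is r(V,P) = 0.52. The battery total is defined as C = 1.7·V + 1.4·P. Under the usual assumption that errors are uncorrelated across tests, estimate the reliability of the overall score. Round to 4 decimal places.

Var(C) = 1.7² + 1.4² + 2·[2.38·0.52] = 4.85 + 2.4752 = 7.3252.
Under uncorrelated errors the observed covariances equal the true-score covariances, so only the own-variance terms attenuate.
True-score variance = [1.7²·0.74 + 1.4²·0.81] + 2.4752 = 3.7262 + 2.4752 = 6.2014.
Reliability = 6.2014 / 7.3252 = 0.8466.

0.8466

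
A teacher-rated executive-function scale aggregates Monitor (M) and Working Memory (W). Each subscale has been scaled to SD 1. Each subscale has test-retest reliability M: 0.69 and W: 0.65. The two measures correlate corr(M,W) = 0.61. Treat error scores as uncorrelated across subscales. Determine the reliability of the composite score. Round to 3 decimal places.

Var(M+W) = 2 + 2·[0.61] = 2 + 1.22 = 3.22.
With uncorrelated errors the cross-covariances are all true-score covariance, so they carry over unchanged; only the diagonal terms shrink to ρᵢσᵢ².
True-score variance = [0.69 + 0.65] + 1.22 = 1.34 + 1.22 = 2.56.
Reliability = 2.56 / 3.22 = 0.795.

0.795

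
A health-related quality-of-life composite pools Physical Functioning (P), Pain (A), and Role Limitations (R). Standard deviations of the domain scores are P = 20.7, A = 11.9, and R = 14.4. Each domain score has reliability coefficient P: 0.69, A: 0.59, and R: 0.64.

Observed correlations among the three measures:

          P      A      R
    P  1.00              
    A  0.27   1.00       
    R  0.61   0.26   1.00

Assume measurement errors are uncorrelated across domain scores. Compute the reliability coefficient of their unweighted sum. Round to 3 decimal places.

0.805

Var(P+A+R) = 20.7² + 11.9² + 14.4² + 2·[20.7·11.9·0.27 + 20.7·14.4·0.61 + 11.9·14.4·0.26] = 777.46 + 585.783 = 1363.24.
Under uncorrelated errors the observed covariances equal the true-score covariances, so only the own-variance terms attenuate.
True-score variance = [20.7²·0.69 + 11.9²·0.59 + 14.4²·0.64] + 585.783 = 511.918 + 585.783 = 1097.7.
Reliability = 1097.7 / 1363.24 = 0.805.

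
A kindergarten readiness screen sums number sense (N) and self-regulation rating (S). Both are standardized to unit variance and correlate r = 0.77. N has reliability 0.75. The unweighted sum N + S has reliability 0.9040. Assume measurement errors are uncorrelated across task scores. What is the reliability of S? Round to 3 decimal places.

0.910

Var(N+S) = 2 + 2·0.77 = 3.540.
True-score variance = ρ_N + ρ_S + 2·0.77, so 0.9040 = (0.75 + ρ_S + 1.54) / 3.540.
ρ_S = 0.9040·3.540 − 0.75 − 1.54 = 0.910.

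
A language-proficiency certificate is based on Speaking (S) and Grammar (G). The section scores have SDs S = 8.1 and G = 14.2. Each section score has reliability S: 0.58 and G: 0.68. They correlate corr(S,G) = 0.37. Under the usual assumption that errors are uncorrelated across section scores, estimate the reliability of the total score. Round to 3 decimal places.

Var(S+G) = 8.1² + 14.2² + 2·[8.1·14.2·0.37] = 267.25 + 85.1148 = 352.365.
Because errors are independent across components, Cov(Tᵢ,Tⱼ) = Cov(Xᵢ,Xⱼ); the off-diagonal part of the true-score variance is the same as above.
True-score variance = [8.1²·0.58 + 14.2²·0.68] + 85.1148 = 175.169 + 85.1148 = 260.284.
Reliability = 260.284 / 352.365 = 0.739.

0.739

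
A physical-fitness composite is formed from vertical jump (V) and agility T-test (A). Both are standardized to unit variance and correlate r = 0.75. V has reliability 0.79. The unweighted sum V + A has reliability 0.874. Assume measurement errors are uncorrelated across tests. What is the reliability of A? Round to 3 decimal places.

0.769

Var(V+A) = 2 + 2·0.75 = 3.500.
True-score variance = ρ_V + ρ_A + 2·0.75, so 0.874 = (0.79 + ρ_A + 1.50) / 3.500.
ρ_A = 0.874·3.500 − 0.79 − 1.50 = 0.769.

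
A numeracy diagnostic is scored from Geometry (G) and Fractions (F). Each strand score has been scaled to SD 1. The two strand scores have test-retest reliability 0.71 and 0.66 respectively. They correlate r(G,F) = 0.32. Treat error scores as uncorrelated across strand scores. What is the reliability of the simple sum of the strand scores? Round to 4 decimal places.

0.7614

Var(G+F) = 2 + 2·[0.32] = 2 + 0.64 = 2.64.
Because errors are independent across components, Cov(Tᵢ,Tⱼ) = Cov(Xᵢ,Xⱼ); the off-diagonal part of the true-score variance is the same as above.
True-score variance = [0.71 + 0.66] + 0.64 = 1.37 + 0.64 = 2.01.
Reliability = 2.01 / 2.64 = 0.7614.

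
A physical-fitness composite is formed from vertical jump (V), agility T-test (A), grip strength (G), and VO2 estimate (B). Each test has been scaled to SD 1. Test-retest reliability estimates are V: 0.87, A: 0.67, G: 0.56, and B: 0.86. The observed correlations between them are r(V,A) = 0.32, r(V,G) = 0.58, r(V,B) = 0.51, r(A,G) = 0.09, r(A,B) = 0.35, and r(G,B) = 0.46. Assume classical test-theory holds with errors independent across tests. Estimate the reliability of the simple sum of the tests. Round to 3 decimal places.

Var(V+A+G+B) = 4 + 2·[0.32 + 0.58 + 0.51 + 0.09 + 0.35 + 0.46] = 4 + 4.62 = 8.62.
Because errors are independent across components, Cov(Tᵢ,Tⱼ) = Cov(Xᵢ,Xⱼ); the off-diagonal part of the true-score variance is the same as above.
True-score variance = [0.87 + 0.67 + 0.56 + 0.86] + 4.62 = 2.96 + 4.62 = 7.58.
Reliability = 7.58 / 8.62 = 0.879.

0.879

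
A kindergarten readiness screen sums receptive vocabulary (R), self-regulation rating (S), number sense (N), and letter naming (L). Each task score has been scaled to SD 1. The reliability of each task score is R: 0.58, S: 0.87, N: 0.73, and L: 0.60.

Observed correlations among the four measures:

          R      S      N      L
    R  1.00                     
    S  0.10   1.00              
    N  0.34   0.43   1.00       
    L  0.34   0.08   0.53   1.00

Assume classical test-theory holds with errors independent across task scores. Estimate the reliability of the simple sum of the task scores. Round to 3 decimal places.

Var(R+S+N+L) = 4 + 2·[0.10 + 0.34 + 0.34 + 0.43 + 0.08 + 0.53] = 4 + 3.64 = 7.64.
Because errors are independent across components, Cov(Tᵢ,Tⱼ) = Cov(Xᵢ,Xⱼ); the off-diagonal part of the true-score variance is the same as above.
True-score variance = [0.58 + 0.87 + 0.73 + 0.60] + 3.64 = 2.78 + 3.64 = 6.42.
Reliability = 6.42 / 7.64 = 0.840.

0.840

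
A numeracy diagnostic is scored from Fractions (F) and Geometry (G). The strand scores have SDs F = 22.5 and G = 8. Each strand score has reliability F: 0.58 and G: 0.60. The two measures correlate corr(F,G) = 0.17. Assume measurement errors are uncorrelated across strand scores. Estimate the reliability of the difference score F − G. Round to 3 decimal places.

0.532

Var(F−G) = 22.5² + 8² − 2·22.5·8·0.17 = 570.25 − 61.2 = 509.05.
Because errors are independent across components, Cov(Tᵢ,Tⱼ) = Cov(Xᵢ,Xⱼ); the off-diagonal part of the true-score variance is the same as above.
True-score variance = [22.5²·0.58 + 8²·0.60] − 61.2 = 332.025 − 61.2 = 270.825.
Reliability = 270.825 / 509.05 = 0.532.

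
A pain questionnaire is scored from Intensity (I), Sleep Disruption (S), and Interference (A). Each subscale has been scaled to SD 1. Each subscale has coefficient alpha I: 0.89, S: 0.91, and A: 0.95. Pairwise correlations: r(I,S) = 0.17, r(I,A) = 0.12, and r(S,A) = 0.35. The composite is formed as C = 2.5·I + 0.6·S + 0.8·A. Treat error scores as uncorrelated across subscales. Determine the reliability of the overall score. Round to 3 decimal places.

0.912

Var(C) = 2.5² + 0.6² + 0.8² + 2·[1.5·0.17 + 2·0.12 + 0.48·0.35] = 7.25 + 1.326 = 8.576.
Because errors are independent across components, Cov(Tᵢ,Tⱼ) = Cov(Xᵢ,Xⱼ); the off-diagonal part of the true-score variance is the same as above.
True-score variance = [2.5²·0.89 + 0.6²·0.91 + 0.8²·0.95] + 1.326 = 6.4981 + 1.326 = 7.8241.
Reliability = 7.8241 / 8.576 = 0.912.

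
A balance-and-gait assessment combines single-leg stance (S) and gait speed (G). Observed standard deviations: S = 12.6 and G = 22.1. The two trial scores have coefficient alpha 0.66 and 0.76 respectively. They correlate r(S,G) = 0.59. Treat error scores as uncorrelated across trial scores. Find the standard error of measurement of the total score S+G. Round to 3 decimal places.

Var(total) = 647.17 + 328.583 = 975.753.
True-score variance = 475.973 + 328.583 = 804.556, so reliability = 0.8245.
Error variance = 975.753 − 804.556 = 171.197; SEM = √171.197 = 13.084.

13.084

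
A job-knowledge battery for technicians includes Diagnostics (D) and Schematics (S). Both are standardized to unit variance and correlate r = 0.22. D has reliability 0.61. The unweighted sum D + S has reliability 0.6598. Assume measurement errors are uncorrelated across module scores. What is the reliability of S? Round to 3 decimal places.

0.560

Var(D+S) = 2 + 2·0.22 = 2.440.
True-score variance = ρ_D + ρ_S + 2·0.22, so 0.6598 = (0.61 + ρ_S + 0.44) / 2.440.
ρ_S = 0.6598·2.440 − 0.61 − 0.44 = 0.560.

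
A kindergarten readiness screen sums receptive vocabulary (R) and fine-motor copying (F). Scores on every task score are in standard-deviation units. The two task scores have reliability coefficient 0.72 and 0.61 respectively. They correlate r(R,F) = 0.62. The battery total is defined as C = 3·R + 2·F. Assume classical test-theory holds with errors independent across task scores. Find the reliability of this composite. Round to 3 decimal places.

0.800

Var(C) = 3² + 2² + 2·[6·0.62] = 13 + 7.44 = 20.44.
Because errors are independent across components, Cov(Tᵢ,Tⱼ) = Cov(Xᵢ,Xⱼ); the off-diagonal part of the true-score variance is the same as above.
True-score variance = [3²·0.72 + 2²·0.61] + 7.44 = 8.92 + 7.44 = 16.36.
Reliability = 16.36 / 20.44 = 0.800.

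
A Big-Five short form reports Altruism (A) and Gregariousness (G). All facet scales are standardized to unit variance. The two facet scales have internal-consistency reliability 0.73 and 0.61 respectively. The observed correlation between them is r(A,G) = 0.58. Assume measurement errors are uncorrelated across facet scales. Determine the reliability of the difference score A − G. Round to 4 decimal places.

Var(A−G) = 1 + 1 − 2·0.58 = 2 − 1.16 = 0.84.
Under uncorrelated errors the observed covariances equal the true-score covariances, so only the own-variance terms attenuate.
True-score variance = [0.73 + 0.61] − 1.16 = 1.34 − 1.16 = 0.18.
Reliability = 0.18 / 0.84 = 0.2143.

0.2143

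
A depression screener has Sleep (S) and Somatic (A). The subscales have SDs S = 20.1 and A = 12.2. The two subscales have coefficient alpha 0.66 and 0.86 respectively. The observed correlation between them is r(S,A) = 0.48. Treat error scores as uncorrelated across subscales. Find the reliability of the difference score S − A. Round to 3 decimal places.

0.502

Var(S−A) = 20.1² + 12.2² − 2·20.1·12.2·0.48 = 552.85 − 235.411 = 317.439.
Because errors are independent across components, Cov(Tᵢ,Tⱼ) = Cov(Xᵢ,Xⱼ); the off-diagonal part of the true-score variance is the same as above.
True-score variance = [20.1²·0.66 + 12.2²·0.86] − 235.411 = 394.649 − 235.411 = 159.238.
Reliability = 159.238 / 317.439 = 0.502.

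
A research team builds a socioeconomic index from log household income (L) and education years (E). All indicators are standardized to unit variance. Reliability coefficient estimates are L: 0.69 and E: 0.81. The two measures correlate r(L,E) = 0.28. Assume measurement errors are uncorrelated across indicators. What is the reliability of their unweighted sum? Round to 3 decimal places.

0.805

Var(L+E) = 2 + 2·[0.28] = 2 + 0.56 = 2.56.
Because errors are independent across components, Cov(Tᵢ,Tⱼ) = Cov(Xᵢ,Xⱼ); the off-diagonal part of the true-score variance is the same as above.
True-score variance = [0.69 + 0.81] + 0.56 = 1.5 + 0.56 = 2.06.
Reliability = 2.06 / 2.56 = 0.805.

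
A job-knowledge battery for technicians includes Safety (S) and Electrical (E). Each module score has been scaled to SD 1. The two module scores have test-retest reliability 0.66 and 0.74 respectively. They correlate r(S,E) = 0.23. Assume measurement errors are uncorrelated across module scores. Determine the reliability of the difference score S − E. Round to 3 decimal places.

Var(S−E) = 1 + 1 − 2·0.23 = 2 − 0.46 = 1.54.
With uncorrelated errors the cross-covariances are all true-score covariance, so they carry over unchanged; only the diagonal terms shrink to ρᵢσᵢ².
True-score variance = [0.66 + 0.74] − 0.46 = 1.4 − 0.46 = 0.94.
Reliability = 0.94 / 1.54 = 0.610.

0.610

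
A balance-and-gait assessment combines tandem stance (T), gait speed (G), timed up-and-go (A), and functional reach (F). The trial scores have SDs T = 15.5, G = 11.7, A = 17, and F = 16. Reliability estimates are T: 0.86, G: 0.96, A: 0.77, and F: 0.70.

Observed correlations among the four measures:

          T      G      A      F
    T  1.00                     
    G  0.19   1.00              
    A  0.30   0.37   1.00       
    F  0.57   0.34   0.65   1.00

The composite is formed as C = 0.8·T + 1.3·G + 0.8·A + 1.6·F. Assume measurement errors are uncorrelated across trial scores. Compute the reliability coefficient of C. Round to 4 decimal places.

Var(C) = 0.8²·15.5² + 1.3²·11.7² + 0.8²·17² + 1.6²·16² + 2·[1.04·15.5·11.7·0.19 + 0.64·15.5·17·0.30 + 1.28·15.5·16·0.57 + 1.04·11.7·17·0.37 + 2.08·11.7·16·0.34 + 1.28·17·16·0.65] = 1225.42 + 1405.19 = 2630.62.
With uncorrelated errors the cross-covariances are all true-score covariance, so they carry over unchanged; only the diagonal terms shrink to ρᵢσᵢ².
True-score variance = [0.8²·15.5²·0.86 + 1.3²·11.7²·0.96 + 0.8²·17²·0.77 + 1.6²·16²·0.70] + 1405.19 = 955.495 + 1405.19 = 2360.69.
Reliability = 2360.69 / 2630.62 = 0.8974.

0.8974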